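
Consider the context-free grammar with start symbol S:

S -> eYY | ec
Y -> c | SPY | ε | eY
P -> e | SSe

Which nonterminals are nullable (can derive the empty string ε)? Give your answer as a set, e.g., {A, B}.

Directly nullable (have an ε-rule): {Y}.
Not nullable: P, S — each has a terminal in every rule's right-hand side or depends on a non-nullable symbol.

{Y}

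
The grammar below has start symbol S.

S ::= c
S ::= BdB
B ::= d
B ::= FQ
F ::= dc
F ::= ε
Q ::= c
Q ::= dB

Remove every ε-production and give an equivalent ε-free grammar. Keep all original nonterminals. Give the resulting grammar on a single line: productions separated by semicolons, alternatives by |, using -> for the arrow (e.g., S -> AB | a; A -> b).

Nullable set: {F}.
B -> FQ: F nullable, giving FQ | Q.
Drop F -> ε.
Unchanged (no nullable symbols): S -> BdB; S -> c; B -> d; F -> dc; Q -> c; Q -> dB.

S -> c | BdB; B -> Q | d | FQ; F -> dc; Q -> c | dB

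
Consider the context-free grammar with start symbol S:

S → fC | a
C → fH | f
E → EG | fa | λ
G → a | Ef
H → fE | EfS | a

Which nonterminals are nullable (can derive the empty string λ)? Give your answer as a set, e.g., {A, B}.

{E}

Directly nullable (have an ε-rule): {E}.
Not nullable: C, G, H, S — each has a terminal in every rule's right-hand side or depends on a non-nullable symbol.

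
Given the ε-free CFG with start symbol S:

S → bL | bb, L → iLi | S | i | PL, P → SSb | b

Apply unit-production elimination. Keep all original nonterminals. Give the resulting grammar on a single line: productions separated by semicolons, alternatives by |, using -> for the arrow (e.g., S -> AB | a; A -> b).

Unit productions: L->S.
Unit pairs (A ⇒* B via units): (L,S).
S: inherits non-unit rules of {S} → bL | bb.
L: inherits non-unit rules of {L, S} → PL | bL | bb | i | iLi.
P: inherits non-unit rules of {P} → SSb | b.

S -> bL | bb; L -> i | PL | bL | bb | iLi; P -> b | SSb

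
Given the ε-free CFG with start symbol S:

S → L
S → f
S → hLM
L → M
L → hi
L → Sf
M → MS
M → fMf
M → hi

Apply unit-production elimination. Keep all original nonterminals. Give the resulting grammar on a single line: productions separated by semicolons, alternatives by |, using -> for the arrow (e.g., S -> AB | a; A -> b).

Unit productions: L->M, S->L.
Unit pairs (A ⇒* B via units): (L,M), (S,L), (S,M).
S: inherits non-unit rules of {L, M, S} → MS | Sf | f | fMf | hLM | hi.
L: inherits non-unit rules of {L, M} → MS | Sf | fMf | hi.
M: inherits non-unit rules of {M} → MS | fMf | hi.

S -> f | MS | Sf | hi | fMf | hLM; L -> MS | Sf | hi | fMf; M -> MS | hi | fMf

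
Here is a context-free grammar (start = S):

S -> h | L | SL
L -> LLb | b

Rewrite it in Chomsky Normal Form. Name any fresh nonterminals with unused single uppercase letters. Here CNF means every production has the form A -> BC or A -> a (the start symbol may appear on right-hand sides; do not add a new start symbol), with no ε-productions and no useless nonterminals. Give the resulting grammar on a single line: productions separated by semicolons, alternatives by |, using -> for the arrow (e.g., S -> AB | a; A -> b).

No ε-productions.
After unit-elimination: S -> b | h | SL | LLb; L -> b | LLb.
TERM: introduce A -> b and substitute in every rule of length ≥2.
BIN: L -> LLA becomes L -> LB, B -> LA; S -> LLA becomes S -> LC, C -> LA.

S -> b | h | LC | SL; A -> b; B -> LA; C -> LA; L -> b | LB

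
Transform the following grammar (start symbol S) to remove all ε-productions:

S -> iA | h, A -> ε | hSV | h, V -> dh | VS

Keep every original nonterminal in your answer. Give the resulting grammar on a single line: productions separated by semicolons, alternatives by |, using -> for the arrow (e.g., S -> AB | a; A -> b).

Nullable set: {A}.
S -> iA: A nullable, giving i | iA.
Drop A -> ε.
Unchanged (no nullable symbols): S -> h; A -> h; A -> hSV; V -> VS; V -> dh.

S -> h | i | iA; A -> h | hSV; V -> VS | dh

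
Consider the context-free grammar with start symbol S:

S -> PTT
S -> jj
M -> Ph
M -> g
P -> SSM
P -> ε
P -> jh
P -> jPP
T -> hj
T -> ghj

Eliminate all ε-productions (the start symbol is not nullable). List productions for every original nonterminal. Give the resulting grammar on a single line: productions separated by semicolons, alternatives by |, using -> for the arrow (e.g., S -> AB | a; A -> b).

S -> TT | jj | PTT; M -> g | h | Ph; P -> j | jP | jh | SSM | jPP; T -> hj | ghj

Nullable set: {P}.
S -> PTT: P nullable, giving PTT | TT.
M -> Ph: P nullable, giving Ph | h.
Drop P -> ε.
P -> jPP: P, P nullable, giving j | jP | jPP.
Unchanged (no nullable symbols): S -> jj; M -> g; P -> SSM; P -> jh; T -> ghj; T -> hj.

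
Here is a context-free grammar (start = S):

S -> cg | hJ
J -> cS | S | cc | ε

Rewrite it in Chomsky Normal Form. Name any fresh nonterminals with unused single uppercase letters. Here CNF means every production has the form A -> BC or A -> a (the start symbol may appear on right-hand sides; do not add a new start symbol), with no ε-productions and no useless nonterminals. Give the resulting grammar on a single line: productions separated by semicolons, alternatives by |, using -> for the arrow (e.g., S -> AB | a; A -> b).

S -> h | AB | CJ; A -> c; B -> g; C -> h; J -> h | AA | AB | AS | CJ

Nullable: {J}; after ε-elimination: S -> h | cg | hJ; J -> S | cS | cc.
After unit-elimination: S -> h | cg | hJ; J -> h | cS | cc | cg | hJ.
TERM: introduce A -> c, B -> g, C -> h and substitute in every rule of length ≥2.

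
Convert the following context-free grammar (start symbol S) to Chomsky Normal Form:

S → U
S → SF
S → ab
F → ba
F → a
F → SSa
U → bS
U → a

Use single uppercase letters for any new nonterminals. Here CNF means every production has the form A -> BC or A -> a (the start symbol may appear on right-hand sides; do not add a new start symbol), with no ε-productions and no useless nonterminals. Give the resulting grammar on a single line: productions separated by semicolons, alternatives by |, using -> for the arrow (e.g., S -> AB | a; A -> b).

S -> a | AB | BS | SF; A -> a; B -> b; C -> SA; F -> a | BA | SC

No ε-productions.
After unit-elimination: S -> a | SF | ab | bS; F -> a | ba | SSa; U -> a | bS.
TERM: introduce A -> a, B -> b and substitute in every rule of length ≥2.
BIN: F -> SSA becomes F -> SC, C -> SA.
Drop unreachable/unproductive: U.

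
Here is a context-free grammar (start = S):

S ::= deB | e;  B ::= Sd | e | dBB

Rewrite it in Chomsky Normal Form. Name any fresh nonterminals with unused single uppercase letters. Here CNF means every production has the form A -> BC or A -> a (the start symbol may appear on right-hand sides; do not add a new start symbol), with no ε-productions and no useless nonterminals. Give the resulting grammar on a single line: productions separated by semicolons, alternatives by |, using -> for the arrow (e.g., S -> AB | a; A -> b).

S -> e | AE; A -> d; B -> e | AD | SA; C -> e; D -> BB; E -> CB

No ε-productions.
No unit productions to eliminate.
TERM: introduce A -> d, C -> e and substitute in every rule of length ≥2.
BIN: B -> ABB becomes B -> AD, D -> BB; S -> ACB becomes S -> AE, E -> CB.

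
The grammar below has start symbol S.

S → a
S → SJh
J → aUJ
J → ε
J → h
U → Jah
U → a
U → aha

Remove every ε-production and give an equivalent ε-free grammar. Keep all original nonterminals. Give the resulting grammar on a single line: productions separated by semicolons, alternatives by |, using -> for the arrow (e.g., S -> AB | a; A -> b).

Nullable set: {J}.
S -> SJh: J nullable, giving SJh | Sh.
Drop J -> ε.
J -> aUJ: J nullable, giving aU | aUJ.
U -> Jah: J nullable, giving Jah | ah.
Unchanged (no nullable symbols): S -> a; J -> h; U -> a; U -> aha.

S -> a | Sh | SJh; J -> h | aU | aUJ; U -> a | ah | Jah | aha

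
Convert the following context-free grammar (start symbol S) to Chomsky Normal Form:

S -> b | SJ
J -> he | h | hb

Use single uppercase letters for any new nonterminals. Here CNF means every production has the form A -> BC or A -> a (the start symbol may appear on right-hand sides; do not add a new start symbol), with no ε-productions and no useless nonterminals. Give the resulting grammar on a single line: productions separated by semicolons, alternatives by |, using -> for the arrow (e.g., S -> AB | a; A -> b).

S -> b | SJ; A -> h; B -> b; C -> e; J -> h | AB | AC

No ε-productions.
No unit productions to eliminate.
TERM: introduce B -> b, C -> e, A -> h and substitute in every rule of length ≥2.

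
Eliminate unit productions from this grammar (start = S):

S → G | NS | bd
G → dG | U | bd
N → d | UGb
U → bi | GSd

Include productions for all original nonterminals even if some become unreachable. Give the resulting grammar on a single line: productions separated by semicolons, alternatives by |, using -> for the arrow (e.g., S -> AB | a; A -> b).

Unit productions: G->U, S->G.
Unit pairs (A ⇒* B via units): (G,U), (S,G), (S,U).
S: inherits non-unit rules of {G, S, U} → GSd | NS | bd | bi | dG.
G: inherits non-unit rules of {G, U} → GSd | bd | bi | dG.
N: inherits non-unit rules of {N} → UGb | d.
U: inherits non-unit rules of {U} → GSd | bi.

S -> NS | bd | bi | dG | GSd; G -> bd | bi | dG | GSd; N -> d | UGb; U -> bi | GSd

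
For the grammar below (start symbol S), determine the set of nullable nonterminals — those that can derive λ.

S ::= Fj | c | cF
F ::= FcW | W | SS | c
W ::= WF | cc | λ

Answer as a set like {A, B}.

Directly nullable (have an ε-rule): {W}.
F is nullable via F -> W (every symbol on the right is already known nullable).
Not nullable: S — each has a terminal in every rule's right-hand side or depends on a non-nullable symbol.

{F, W}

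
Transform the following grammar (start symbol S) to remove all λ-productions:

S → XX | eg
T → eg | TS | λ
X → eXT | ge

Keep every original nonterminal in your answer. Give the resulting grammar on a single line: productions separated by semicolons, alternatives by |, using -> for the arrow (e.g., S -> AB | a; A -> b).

Nullable set: {T}.
Drop T -> λ.
T -> TS: T nullable, giving S | TS.
X -> eXT: T nullable, giving eX | eXT.
Unchanged (no nullable symbols): S -> XX; S -> eg; T -> eg; X -> ge.

S -> XX | eg; T -> S | TS | eg; X -> eX | ge | eXT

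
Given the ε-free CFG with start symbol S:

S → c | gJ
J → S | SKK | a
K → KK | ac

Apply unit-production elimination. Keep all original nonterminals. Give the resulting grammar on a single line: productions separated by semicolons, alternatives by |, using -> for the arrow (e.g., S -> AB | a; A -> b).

Unit productions: J->S.
Unit pairs (A ⇒* B via units): (J,S).
S: inherits non-unit rules of {S} → c | gJ.
J: inherits non-unit rules of {J, S} → SKK | a | c | gJ.
K: inherits non-unit rules of {K} → KK | ac.

S -> c | gJ; J -> a | c | gJ | SKK; K -> KK | ac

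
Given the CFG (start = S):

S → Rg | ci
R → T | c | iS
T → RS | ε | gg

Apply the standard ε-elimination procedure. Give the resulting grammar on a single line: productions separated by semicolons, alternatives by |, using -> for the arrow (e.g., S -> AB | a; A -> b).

Nullable set: {R, T}.
S -> Rg: R nullable, giving Rg | g.
R -> T: T nullable, giving T.
Drop T -> ε.
T -> RS: R nullable, giving RS | S.
Unchanged (no nullable symbols): S -> ci; R -> c; R -> iS; T -> gg.

S -> g | Rg | ci; R -> T | c | iS; T -> S | RS | gg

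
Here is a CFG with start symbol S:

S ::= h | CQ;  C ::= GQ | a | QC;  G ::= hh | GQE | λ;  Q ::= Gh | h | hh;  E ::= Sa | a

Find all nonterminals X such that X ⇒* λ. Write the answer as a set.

{G}

Directly nullable (have an ε-rule): {G}.
Not nullable: C, E, Q, S — each has a terminal in every rule's right-hand side or depends on a non-nullable symbol.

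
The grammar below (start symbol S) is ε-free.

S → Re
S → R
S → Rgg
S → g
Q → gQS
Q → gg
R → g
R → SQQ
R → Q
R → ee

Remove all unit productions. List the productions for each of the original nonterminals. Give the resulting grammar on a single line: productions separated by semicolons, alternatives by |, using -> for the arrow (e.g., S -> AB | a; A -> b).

S -> g | Re | ee | gg | Rgg | SQQ | gQS; Q -> gg | gQS; R -> g | ee | gg | SQQ | gQS

Unit productions: R->Q, S->R.
Unit pairs (A ⇒* B via units): (R,Q), (S,Q), (S,R).
S: inherits non-unit rules of {Q, R, S} → Re | Rgg | SQQ | ee | g | gQS | gg.
Q: inherits non-unit rules of {Q} → gQS | gg.
R: inherits non-unit rules of {Q, R} → SQQ | ee | g | gQS | gg.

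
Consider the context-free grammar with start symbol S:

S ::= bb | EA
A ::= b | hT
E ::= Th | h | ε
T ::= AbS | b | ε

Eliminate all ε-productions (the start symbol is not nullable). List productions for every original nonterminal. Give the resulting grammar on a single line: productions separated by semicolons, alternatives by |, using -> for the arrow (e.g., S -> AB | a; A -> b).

Nullable set: {E, T}.
S -> EA: E nullable, giving A | EA.
A -> hT: T nullable, giving h | hT.
Drop E -> ε.
E -> Th: T nullable, giving Th | h.
Drop T -> ε.
Unchanged (no nullable symbols): S -> bb; A -> b; E -> h; T -> AbS; T -> b.

S -> A | EA | bb; A -> b | h | hT; E -> h | Th; T -> b | AbS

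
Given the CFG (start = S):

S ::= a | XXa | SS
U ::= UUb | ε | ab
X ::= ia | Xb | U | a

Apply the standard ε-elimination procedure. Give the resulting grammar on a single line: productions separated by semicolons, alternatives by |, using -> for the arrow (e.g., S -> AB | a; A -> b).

S -> a | SS | Xa | XXa; U -> b | Ub | ab | UUb; X -> U | a | b | Xb | ia

Nullable set: {U, X}.
S -> XXa: X, X nullable, giving XXa | Xa | a.
Drop U -> ε.
U -> UUb: U, U nullable, giving UUb | Ub | b.
X -> U: U nullable, giving U.
X -> Xb: X nullable, giving Xb | b.
Unchanged (no nullable symbols): S -> SS; S -> a; U -> ab; X -> a; X -> ia.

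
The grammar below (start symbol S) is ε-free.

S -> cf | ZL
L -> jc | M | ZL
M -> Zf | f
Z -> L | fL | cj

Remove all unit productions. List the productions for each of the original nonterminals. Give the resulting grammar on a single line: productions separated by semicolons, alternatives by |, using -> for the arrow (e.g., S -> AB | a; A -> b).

S -> ZL | cf; L -> f | ZL | Zf | jc; M -> f | Zf; Z -> f | ZL | Zf | cj | fL | jc

Unit productions: L->M, Z->L.
Unit pairs (A ⇒* B via units): (L,M), (Z,L), (Z,M).
S: inherits non-unit rules of {S} → ZL | cf.
L: inherits non-unit rules of {L, M} → ZL | Zf | f | jc.
M: inherits non-unit rules of {M} → Zf | f.
Z: inherits non-unit rules of {L, M, Z} → ZL | Zf | cj | f | fL | jc.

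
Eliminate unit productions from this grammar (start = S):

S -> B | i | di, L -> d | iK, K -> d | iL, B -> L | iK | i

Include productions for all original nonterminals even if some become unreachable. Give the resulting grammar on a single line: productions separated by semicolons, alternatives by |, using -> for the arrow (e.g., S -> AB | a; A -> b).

Unit productions: B->L, S->B.
Unit pairs (A ⇒* B via units): (B,L), (S,B), (S,L).
S: inherits non-unit rules of {B, L, S} → d | di | i | iK.
B: inherits non-unit rules of {B, L} → d | i | iK.
K: inherits non-unit rules of {K} → d | iL.
L: inherits non-unit rules of {L} → d | iK.

S -> d | i | di | iK; B -> d | i | iK; K -> d | iL; L -> d | iK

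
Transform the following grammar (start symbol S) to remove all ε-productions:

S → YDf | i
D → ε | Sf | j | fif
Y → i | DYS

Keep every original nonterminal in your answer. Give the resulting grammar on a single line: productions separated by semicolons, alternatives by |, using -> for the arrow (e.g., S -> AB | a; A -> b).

S -> i | Yf | YDf; D -> j | Sf | fif; Y -> i | YS | DYS

Nullable set: {D}.
S -> YDf: D nullable, giving YDf | Yf.
Drop D -> ε.
Y -> DYS: D nullable, giving DYS | YS.
Unchanged (no nullable symbols): S -> i; D -> Sf; D -> fif; D -> j; Y -> i.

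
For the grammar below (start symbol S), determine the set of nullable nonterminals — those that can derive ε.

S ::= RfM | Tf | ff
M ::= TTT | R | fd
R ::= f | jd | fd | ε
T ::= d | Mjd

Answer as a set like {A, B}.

Directly nullable (have an ε-rule): {R}.
M is nullable via M -> R (every symbol on the right is already known nullable).
Not nullable: S, T — each has a terminal in every rule's right-hand side or depends on a non-nullable symbol.

{M, R}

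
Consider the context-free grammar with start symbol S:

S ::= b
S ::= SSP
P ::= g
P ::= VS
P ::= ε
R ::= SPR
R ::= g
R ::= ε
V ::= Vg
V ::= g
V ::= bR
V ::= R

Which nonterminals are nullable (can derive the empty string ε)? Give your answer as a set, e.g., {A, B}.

{P, R, V}

Directly nullable (have an ε-rule): {P, R}.
V is nullable via V -> R (every symbol on the right is already known nullable).
Not nullable: S — each has a terminal in every rule's right-hand side or depends on a non-nullable symbol.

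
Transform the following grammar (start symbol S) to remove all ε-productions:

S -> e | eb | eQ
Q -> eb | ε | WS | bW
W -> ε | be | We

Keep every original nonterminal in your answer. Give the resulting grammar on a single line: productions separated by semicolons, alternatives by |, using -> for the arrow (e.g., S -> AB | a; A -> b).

Nullable set: {Q, W}.
S -> eQ: Q nullable, giving e | eQ.
Drop Q -> ε.
Q -> WS: W nullable, giving S | WS.
Q -> bW: W nullable, giving b | bW.
Drop W -> ε.
W -> We: W nullable, giving We | e.
Unchanged (no nullable symbols): S -> e; S -> eb; Q -> eb; W -> be.

S -> e | eQ | eb; Q -> S | b | WS | bW | eb; W -> e | We | be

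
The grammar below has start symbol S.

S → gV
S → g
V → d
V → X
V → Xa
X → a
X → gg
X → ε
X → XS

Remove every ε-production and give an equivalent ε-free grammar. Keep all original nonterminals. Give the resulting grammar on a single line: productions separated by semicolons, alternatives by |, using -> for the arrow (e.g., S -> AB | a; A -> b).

S -> g | gV; V -> X | a | d | Xa; X -> S | a | XS | gg

Nullable set: {V, X}.
S -> gV: V nullable, giving g | gV.
V -> X: X nullable, giving X.
V -> Xa: X nullable, giving Xa | a.
Drop X -> ε.
X -> XS: X nullable, giving S | XS.
Unchanged (no nullable symbols): S -> g; V -> d; X -> a; X -> gg.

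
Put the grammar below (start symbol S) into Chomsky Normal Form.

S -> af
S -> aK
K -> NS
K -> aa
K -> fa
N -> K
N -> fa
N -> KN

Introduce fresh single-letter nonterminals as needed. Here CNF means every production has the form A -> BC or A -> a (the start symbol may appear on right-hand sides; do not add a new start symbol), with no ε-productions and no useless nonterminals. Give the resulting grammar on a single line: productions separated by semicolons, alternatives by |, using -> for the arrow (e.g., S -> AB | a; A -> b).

No ε-productions.
After unit-elimination: S -> aK | af; K -> NS | aa | fa; N -> KN | NS | aa | fa.
TERM: introduce A -> a, B -> f and substitute in every rule of length ≥2.

S -> AB | AK; A -> a; B -> f; K -> AA | BA | NS; N -> AA | BA | KN | NS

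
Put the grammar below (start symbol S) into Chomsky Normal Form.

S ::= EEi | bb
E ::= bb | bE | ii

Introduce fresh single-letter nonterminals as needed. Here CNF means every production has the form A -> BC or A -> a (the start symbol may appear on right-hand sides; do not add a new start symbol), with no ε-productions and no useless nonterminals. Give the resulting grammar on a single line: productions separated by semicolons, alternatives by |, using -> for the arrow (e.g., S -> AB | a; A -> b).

No ε-productions.
No unit productions to eliminate.
TERM: introduce A -> b, B -> i and substitute in every rule of length ≥2.
BIN: S -> EEB becomes S -> EC, C -> EB.

S -> AA | EC; A -> b; B -> i; C -> EB; E -> AA | AE | BB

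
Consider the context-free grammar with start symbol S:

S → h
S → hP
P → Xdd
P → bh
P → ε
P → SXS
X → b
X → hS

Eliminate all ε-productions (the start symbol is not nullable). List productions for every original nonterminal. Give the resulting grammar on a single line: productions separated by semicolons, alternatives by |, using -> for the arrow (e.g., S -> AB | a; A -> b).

S -> h | hP; P -> bh | SXS | Xdd; X -> b | hS

Nullable set: {P}.
S -> hP: P nullable, giving h | hP.
Drop P -> ε.
Unchanged (no nullable symbols): S -> h; P -> SXS; P -> Xdd; P -> bh; X -> b; X -> hS.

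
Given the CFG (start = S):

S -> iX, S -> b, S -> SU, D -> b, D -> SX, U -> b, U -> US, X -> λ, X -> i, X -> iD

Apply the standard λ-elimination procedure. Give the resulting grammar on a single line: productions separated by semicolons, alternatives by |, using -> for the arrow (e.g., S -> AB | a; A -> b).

S -> b | i | SU | iX; D -> S | b | SX; U -> b | US; X -> i | iD

Nullable set: {X}.
S -> iX: X nullable, giving i | iX.
D -> SX: X nullable, giving S | SX.
Drop X -> λ.
Unchanged (no nullable symbols): S -> SU; S -> b; D -> b; U -> US; U -> b; X -> i; X -> iD.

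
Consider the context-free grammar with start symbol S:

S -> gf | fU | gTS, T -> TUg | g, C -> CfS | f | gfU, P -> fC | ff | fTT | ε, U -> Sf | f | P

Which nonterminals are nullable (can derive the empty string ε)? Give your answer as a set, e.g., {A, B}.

{P, U}

Directly nullable (have an ε-rule): {P}.
U is nullable via U -> P (every symbol on the right is already known nullable).
Not nullable: C, S, T — each has a terminal in every rule's right-hand side or depends on a non-nullable symbol.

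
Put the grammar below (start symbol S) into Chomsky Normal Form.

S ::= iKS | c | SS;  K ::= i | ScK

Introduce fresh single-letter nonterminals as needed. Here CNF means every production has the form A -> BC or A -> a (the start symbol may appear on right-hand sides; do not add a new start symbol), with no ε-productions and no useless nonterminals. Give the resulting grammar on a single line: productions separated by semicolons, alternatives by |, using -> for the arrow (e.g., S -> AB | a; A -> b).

No ε-productions.
No unit productions to eliminate.
TERM: introduce A -> c, B -> i and substitute in every rule of length ≥2.
BIN: K -> SAK becomes K -> SC, C -> AK; S -> BKS becomes S -> BD, D -> KS.

S -> c | BD | SS; A -> c; B -> i; C -> AK; D -> KS; K -> i | SC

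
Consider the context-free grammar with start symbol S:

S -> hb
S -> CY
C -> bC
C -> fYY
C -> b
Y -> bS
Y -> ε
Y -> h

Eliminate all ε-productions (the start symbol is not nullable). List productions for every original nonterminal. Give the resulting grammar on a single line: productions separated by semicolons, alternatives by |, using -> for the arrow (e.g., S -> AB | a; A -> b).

S -> C | CY | hb; C -> b | f | bC | fY | fYY; Y -> h | bS

Nullable set: {Y}.
S -> CY: Y nullable, giving C | CY.
C -> fYY: Y, Y nullable, giving f | fY | fYY.
Drop Y -> ε.
Unchanged (no nullable symbols): S -> hb; C -> b; C -> bC; Y -> bS; Y -> h.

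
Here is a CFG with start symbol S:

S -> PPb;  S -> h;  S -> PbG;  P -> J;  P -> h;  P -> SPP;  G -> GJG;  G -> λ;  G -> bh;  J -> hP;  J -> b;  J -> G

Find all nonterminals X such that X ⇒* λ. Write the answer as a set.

{G, J, P}

Directly nullable (have an ε-rule): {G}.
J is nullable via J -> G (every symbol on the right is already known nullable).
P is nullable via P -> J (every symbol on the right is already known nullable).
Not nullable: S — each has a terminal in every rule's right-hand side or depends on a non-nullable symbol.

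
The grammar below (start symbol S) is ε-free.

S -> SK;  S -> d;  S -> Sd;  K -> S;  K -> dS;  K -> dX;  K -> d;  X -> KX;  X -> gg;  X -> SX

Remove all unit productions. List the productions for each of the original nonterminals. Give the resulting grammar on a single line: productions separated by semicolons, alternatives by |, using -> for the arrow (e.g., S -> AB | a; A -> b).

Unit productions: K->S.
Unit pairs (A ⇒* B via units): (K,S).
S: inherits non-unit rules of {S} → SK | Sd | d.
K: inherits non-unit rules of {K, S} → SK | Sd | d | dS | dX.
X: inherits non-unit rules of {X} → KX | SX | gg.

S -> d | SK | Sd; K -> d | SK | Sd | dS | dX; X -> KX | SX | gg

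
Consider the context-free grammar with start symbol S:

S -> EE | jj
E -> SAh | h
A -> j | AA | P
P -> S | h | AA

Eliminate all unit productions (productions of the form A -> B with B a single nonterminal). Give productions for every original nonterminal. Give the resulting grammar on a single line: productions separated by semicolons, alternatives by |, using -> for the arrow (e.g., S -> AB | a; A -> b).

S -> EE | jj; A -> h | j | AA | EE | jj; E -> h | SAh; P -> h | AA | EE | jj

Unit productions: A->P, P->S.
Unit pairs (A ⇒* B via units): (A,P), (A,S), (P,S).
S: inherits non-unit rules of {S} → EE | jj.
A: inherits non-unit rules of {A, P, S} → AA | EE | h | j | jj.
E: inherits non-unit rules of {E} → SAh | h.
P: inherits non-unit rules of {P, S} → AA | EE | h | jj.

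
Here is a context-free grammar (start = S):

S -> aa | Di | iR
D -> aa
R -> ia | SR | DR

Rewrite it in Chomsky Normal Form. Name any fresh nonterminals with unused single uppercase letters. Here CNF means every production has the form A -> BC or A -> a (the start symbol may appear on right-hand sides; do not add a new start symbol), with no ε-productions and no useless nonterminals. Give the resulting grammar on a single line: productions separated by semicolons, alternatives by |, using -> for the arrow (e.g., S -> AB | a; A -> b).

No ε-productions.
No unit productions to eliminate.
TERM: introduce A -> a, B -> i and substitute in every rule of length ≥2.

S -> AA | BR | DB; A -> a; B -> i; D -> AA; R -> BA | DR | SR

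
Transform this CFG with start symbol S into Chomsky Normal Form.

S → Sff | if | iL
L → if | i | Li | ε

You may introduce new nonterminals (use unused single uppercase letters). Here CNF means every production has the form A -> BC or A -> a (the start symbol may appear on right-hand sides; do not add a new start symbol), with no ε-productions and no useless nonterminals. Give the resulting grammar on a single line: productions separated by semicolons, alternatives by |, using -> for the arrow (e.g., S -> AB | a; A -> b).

S -> i | AB | AL | SC; A -> i; B -> f; C -> BB; L -> i | AB | LA

Nullable: {L}; after ε-elimination: S -> i | iL | if | Sff; L -> i | Li | if.
No unit productions to eliminate.
TERM: introduce B -> f, A -> i and substitute in every rule of length ≥2.
BIN: S -> SBB becomes S -> SC, C -> BB.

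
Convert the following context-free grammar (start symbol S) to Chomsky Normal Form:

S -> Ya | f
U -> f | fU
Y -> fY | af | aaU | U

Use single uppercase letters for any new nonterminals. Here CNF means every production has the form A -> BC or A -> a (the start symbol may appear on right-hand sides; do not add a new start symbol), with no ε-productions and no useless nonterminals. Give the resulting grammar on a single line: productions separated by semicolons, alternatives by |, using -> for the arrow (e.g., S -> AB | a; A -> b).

S -> f | YA; A -> a; B -> f; C -> AU; U -> f | BU; Y -> f | AB | AC | BU | BY

No ε-productions.
After unit-elimination: S -> f | Ya; U -> f | fU; Y -> f | af | fU | fY | aaU.
TERM: introduce A -> a, B -> f and substitute in every rule of length ≥2.
BIN: Y -> AAU becomes Y -> AC, C -> AU.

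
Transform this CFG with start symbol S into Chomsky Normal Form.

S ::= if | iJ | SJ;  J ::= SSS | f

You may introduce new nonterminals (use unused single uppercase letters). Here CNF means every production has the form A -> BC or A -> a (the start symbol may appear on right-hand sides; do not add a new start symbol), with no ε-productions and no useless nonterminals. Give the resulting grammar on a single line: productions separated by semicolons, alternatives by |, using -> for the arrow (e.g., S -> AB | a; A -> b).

S -> AB | AJ | SJ; A -> i; B -> f; C -> SS; J -> f | SC

No ε-productions.
No unit productions to eliminate.
TERM: introduce B -> f, A -> i and substitute in every rule of length ≥2.
BIN: J -> SSS becomes J -> SC, C -> SS.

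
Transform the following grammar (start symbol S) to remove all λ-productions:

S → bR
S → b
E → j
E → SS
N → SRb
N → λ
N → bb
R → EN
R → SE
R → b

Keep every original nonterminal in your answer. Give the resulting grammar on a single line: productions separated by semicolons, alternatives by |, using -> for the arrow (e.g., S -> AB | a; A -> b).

S -> b | bR; E -> j | SS; N -> bb | SRb; R -> E | b | EN | SE

Nullable set: {N}.
Drop N -> λ.
R -> EN: N nullable, giving E | EN.
Unchanged (no nullable symbols): S -> b; S -> bR; E -> SS; E -> j; N -> SRb; N -> bb; R -> SE; R -> b.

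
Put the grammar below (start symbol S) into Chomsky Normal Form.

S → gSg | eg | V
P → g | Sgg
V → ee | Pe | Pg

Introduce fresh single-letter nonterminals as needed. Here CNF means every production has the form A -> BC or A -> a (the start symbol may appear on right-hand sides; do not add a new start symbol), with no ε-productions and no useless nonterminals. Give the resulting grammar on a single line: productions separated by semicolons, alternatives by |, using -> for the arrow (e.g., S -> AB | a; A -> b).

No ε-productions.
After unit-elimination: S -> Pe | Pg | ee | eg | gSg; P -> g | Sgg; V -> Pe | Pg | ee.
TERM: introduce B -> e, A -> g and substitute in every rule of length ≥2.
BIN: P -> SAA becomes P -> SC, C -> AA; S -> ASA becomes S -> AD, D -> SA.
Drop unreachable/unproductive: V.

S -> AD | BA | BB | PA | PB; A -> g; B -> e; C -> AA; D -> SA; P -> g | SC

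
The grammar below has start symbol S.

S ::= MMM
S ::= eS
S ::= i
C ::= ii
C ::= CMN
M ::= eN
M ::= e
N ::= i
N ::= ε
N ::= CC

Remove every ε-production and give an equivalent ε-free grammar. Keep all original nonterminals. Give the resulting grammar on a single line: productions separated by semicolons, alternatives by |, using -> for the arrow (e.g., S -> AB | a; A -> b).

S -> i | eS | MMM; C -> CM | ii | CMN; M -> e | eN; N -> i | CC

Nullable set: {N}.
C -> CMN: N nullable, giving CM | CMN.
M -> eN: N nullable, giving e | eN.
Drop N -> ε.
Unchanged (no nullable symbols): S -> MMM; S -> eS; S -> i; C -> ii; M -> e; N -> CC; N -> i.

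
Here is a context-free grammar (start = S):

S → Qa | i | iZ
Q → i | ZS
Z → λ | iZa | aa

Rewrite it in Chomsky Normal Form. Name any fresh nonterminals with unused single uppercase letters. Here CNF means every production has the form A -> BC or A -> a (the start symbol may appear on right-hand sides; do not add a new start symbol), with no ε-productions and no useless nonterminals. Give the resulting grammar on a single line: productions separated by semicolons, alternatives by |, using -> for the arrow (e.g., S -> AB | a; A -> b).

S -> i | BZ | QA; A -> a; B -> i; C -> ZA; Q -> i | BZ | QA | ZS; Z -> AA | BA | BC

Nullable: {Z}; after ε-elimination: S -> i | Qa | iZ; Q -> S | i | ZS; Z -> aa | ia | iZa.
After unit-elimination: S -> i | Qa | iZ; Q -> i | Qa | ZS | iZ; Z -> aa | ia | iZa.
TERM: introduce A -> a, B -> i and substitute in every rule of length ≥2.
BIN: Z -> BZA becomes Z -> BC, C -> ZA.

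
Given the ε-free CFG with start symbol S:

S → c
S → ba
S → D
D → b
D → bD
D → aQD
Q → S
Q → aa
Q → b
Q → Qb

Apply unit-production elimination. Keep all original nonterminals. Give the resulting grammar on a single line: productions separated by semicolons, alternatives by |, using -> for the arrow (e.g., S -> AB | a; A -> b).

Unit productions: Q->S, S->D.
Unit pairs (A ⇒* B via units): (Q,D), (Q,S), (S,D).
S: inherits non-unit rules of {D, S} → aQD | b | bD | ba | c.
D: inherits non-unit rules of {D} → aQD | b | bD.
Q: inherits non-unit rules of {D, Q, S} → Qb | aQD | aa | b | bD | ba | c.

S -> b | c | bD | ba | aQD; D -> b | bD | aQD; Q -> b | c | Qb | aa | bD | ba | aQD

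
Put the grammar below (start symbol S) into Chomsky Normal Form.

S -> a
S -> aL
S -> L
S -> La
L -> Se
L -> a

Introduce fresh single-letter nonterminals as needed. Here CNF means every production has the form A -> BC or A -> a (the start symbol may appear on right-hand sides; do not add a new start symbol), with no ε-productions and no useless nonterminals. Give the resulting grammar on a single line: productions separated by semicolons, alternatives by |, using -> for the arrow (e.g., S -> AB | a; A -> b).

S -> a | BL | LB | SA; A -> e; B -> a; L -> a | SA

No ε-productions.
After unit-elimination: S -> a | La | Se | aL; L -> a | Se.
TERM: introduce B -> a, A -> e and substitute in every rule of length ≥2.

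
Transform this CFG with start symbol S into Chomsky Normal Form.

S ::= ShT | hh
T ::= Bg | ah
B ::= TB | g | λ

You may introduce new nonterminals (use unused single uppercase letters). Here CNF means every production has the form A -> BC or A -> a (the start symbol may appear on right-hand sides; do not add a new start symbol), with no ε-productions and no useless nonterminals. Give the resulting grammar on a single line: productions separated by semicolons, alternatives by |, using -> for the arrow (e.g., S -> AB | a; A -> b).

Nullable: {B}; after ε-elimination: S -> hh | ShT; B -> T | g | TB; T -> g | Bg | ah.
After unit-elimination: S -> hh | ShT; B -> g | Bg | TB | ah; T -> g | Bg | ah.
TERM: introduce C -> a, A -> g, D -> h and substitute in every rule of length ≥2.
BIN: S -> SDT becomes S -> SE, E -> DT.

S -> DD | SE; A -> g; B -> g | BA | CD | TB; C -> a; D -> h; E -> DT; T -> g | BA | CD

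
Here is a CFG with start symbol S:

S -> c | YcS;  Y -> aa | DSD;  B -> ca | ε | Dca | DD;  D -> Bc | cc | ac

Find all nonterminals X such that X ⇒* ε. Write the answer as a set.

Directly nullable (have an ε-rule): {B}.
Not nullable: D, S, Y — each has a terminal in every rule's right-hand side or depends on a non-nullable symbol.

{B}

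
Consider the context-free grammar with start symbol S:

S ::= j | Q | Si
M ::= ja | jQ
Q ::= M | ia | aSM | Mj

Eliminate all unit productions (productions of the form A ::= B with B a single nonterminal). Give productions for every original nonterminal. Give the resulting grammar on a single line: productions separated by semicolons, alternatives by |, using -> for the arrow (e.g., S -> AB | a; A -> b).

S -> j | Mj | Si | ia | jQ | ja | aSM; M -> jQ | ja; Q -> Mj | ia | jQ | ja | aSM

Unit productions: Q->M, S->Q.
Unit pairs (A ⇒* B via units): (Q,M), (S,M), (S,Q).
S: inherits non-unit rules of {M, Q, S} → Mj | Si | aSM | ia | j | jQ | ja.
M: inherits non-unit rules of {M} → jQ | ja.
Q: inherits non-unit rules of {M, Q} → Mj | aSM | ia | jQ | ja.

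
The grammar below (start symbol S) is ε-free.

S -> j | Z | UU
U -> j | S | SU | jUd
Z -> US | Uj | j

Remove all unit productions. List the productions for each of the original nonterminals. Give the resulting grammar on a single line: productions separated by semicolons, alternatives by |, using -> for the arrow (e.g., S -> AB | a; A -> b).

Unit productions: S->Z, U->S.
Unit pairs (A ⇒* B via units): (S,Z), (U,S), (U,Z).
S: inherits non-unit rules of {S, Z} → US | UU | Uj | j.
U: inherits non-unit rules of {S, U, Z} → SU | US | UU | Uj | j | jUd.
Z: inherits non-unit rules of {Z} → US | Uj | j.

S -> j | US | UU | Uj; U -> j | SU | US | UU | Uj | jUd; Z -> j | US | Uj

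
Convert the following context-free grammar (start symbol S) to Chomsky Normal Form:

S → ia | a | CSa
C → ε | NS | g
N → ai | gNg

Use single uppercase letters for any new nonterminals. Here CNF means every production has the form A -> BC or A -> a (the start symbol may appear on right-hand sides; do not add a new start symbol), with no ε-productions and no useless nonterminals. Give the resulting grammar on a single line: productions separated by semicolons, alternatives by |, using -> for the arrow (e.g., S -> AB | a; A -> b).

S -> a | BA | CF | SA; A -> a; B -> i; C -> g | NS; D -> g; E -> ND; F -> SA; N -> AB | DE

Nullable: {C}; after ε-elimination: S -> a | Sa | ia | CSa; C -> g | NS; N -> ai | gNg.
No unit productions to eliminate.
TERM: introduce A -> a, D -> g, B -> i and substitute in every rule of length ≥2.
BIN: N -> DND becomes N -> DE, E -> ND; S -> CSA becomes S -> CF, F -> SA.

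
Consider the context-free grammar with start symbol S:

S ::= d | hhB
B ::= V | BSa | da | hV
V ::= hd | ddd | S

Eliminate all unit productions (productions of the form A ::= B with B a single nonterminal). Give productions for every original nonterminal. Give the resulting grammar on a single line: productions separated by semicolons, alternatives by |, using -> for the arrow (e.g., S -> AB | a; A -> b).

Unit productions: B->V, V->S.
Unit pairs (A ⇒* B via units): (B,S), (B,V), (V,S).
S: inherits non-unit rules of {S} → d | hhB.
B: inherits non-unit rules of {B, S, V} → BSa | d | da | ddd | hV | hd | hhB.
V: inherits non-unit rules of {S, V} → d | ddd | hd | hhB.

S -> d | hhB; B -> d | da | hV | hd | BSa | ddd | hhB; V -> d | hd | ddd | hhB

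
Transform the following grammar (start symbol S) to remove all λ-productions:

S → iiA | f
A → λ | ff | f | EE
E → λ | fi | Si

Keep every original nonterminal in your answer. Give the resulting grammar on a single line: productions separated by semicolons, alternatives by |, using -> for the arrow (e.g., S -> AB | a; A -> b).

S -> f | ii | iiA; A -> E | f | EE | ff; E -> Si | fi

Nullable set: {A, E}.
S -> iiA: A nullable, giving ii | iiA.
Drop A -> λ.
A -> EE: E, E nullable, giving E | EE.
Drop E -> λ.
Unchanged (no nullable symbols): S -> f; A -> f; A -> ff; E -> Si; E -> fi.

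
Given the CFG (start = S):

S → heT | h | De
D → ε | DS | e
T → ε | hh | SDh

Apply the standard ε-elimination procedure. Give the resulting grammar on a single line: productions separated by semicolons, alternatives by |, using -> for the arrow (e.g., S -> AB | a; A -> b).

S -> e | h | De | he | heT; D -> S | e | DS; T -> Sh | hh | SDh

Nullable set: {D, T}.
S -> De: D nullable, giving De | e.
S -> heT: T nullable, giving he | heT.
Drop D -> ε.
D -> DS: D nullable, giving DS | S.
Drop T -> ε.
T -> SDh: D nullable, giving SDh | Sh.
Unchanged (no nullable symbols): S -> h; D -> e; T -> hh.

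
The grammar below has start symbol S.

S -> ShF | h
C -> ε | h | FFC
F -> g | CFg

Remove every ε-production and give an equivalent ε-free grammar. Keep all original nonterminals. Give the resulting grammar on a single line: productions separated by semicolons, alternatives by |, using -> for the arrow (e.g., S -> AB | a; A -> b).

Nullable set: {C}.
Drop C -> ε.
C -> FFC: C nullable, giving FF | FFC.
F -> CFg: C nullable, giving CFg | Fg.
Unchanged (no nullable symbols): S -> ShF; S -> h; C -> h; F -> g.

S -> h | ShF; C -> h | FF | FFC; F -> g | Fg | CFg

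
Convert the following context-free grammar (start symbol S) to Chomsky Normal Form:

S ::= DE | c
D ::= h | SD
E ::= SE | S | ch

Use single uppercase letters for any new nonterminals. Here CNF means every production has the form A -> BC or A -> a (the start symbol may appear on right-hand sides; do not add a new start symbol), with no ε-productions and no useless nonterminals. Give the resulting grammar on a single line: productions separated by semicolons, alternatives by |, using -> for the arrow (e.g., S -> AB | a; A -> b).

No ε-productions.
After unit-elimination: S -> c | DE; D -> h | SD; E -> c | DE | SE | ch.
TERM: introduce A -> c, B -> h and substitute in every rule of length ≥2.

S -> c | DE; A -> c; B -> h; D -> h | SD; E -> c | AB | DE | SE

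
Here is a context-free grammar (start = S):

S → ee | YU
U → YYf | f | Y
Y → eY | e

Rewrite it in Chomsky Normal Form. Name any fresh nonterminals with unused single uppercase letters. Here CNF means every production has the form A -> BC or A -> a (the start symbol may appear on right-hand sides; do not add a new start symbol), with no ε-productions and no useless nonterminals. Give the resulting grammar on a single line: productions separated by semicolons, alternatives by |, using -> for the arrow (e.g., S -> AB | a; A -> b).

S -> AA | YU; A -> e; B -> f; C -> YB; U -> e | f | AY | YC; Y -> e | AY

No ε-productions.
After unit-elimination: S -> YU | ee; U -> e | f | eY | YYf; Y -> e | eY.
TERM: introduce A -> e, B -> f and substitute in every rule of length ≥2.
BIN: U -> YYB becomes U -> YC, C -> YB.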